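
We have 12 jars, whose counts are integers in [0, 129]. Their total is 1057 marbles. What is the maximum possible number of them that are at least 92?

With k values at 92 or above and the rest at least 0, the sum is at least 0 + 92k.
Since the sum is 1057, we need 92k ≤ 1057, i.e. k ≤ 11.
k = 11 is achieved by 11 values at 92 and 1 at 0, total 1012; add 45 to one value (staying below 92) to reach 1057.

11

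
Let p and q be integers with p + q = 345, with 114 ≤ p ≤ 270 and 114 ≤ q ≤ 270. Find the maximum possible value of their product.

29756

With p + q fixed, pq peaks when the two are closest together.
Taking p = 172 and q = 173 (both in [114, 270]) gives pq = 29756.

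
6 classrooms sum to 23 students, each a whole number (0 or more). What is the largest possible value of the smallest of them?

3

The 6 values sum to 23, so their minimum is at most ⌊23/6⌋ = 3.
Achievable: 1 of them at 3 and 5 at 4 total 23.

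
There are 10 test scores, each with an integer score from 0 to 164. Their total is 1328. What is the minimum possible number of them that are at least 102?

6

Suppose at most 10 − j of them reach 102; then j values are ≤ 101 and the rest ≤ 164.
The total is then ≤ 101·j + 164·(10 − j) = 1640 − 63j. For this to be ≥ 1328 we need j ≤ 4, so at least 10 − 4 = 6 must reach 102.
Exactly 6 works: 6 values at 164 and 4 at 101 total 1388; lower one of the high values by 60 (still ≥ 102) to hit 1328.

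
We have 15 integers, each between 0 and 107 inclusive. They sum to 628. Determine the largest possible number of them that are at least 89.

7

If k of the values are ≥ 89, the total is ≥ 89k + 0(15 − k).
Setting 89k + 0(15 − k) ≤ 628 gives 89k ≤ 628, so k ≤ 7.
k = 7 is achieved by 7 values at 89 and 8 at 0, total 623; add 5 to one value (staying below 89) to reach 628.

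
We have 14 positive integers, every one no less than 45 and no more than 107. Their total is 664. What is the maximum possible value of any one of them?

Maximizing one value means minimizing the remaining 13.
The other 13 contribute at least 13 × 45 = 585, leaving at most 664 − 585 = 79.
Since 79 ≤ 107, this is achievable: one at 79 and 13 at 45.

79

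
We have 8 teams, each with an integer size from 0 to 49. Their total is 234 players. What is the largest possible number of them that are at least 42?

If k of the values are ≥ 42, the total is ≥ 42k + 0(8 − k).
Setting 42k + 0(8 − k) ≤ 234 gives 42k ≤ 234, so k ≤ 5.
k = 5 is achieved by 5 values at 42 and 3 at 0, total 210; add 24 to one value (staying below 42) to reach 234.

5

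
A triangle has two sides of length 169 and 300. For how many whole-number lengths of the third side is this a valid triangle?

The triangle inequality gives |169 − 300| < c < 169 + 300, i.e. 131 < c < 469.
So c can be any integer from 132 to 468: 337 values.

337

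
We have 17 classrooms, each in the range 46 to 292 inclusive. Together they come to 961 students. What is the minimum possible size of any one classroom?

Minimizing one value means maximizing the remaining 16.
The other 16 can take up 16 × 292 = 4672 ≥ 961 − 46, so one classroom can sit at its floor of 46.
Achievable: one at 46 and the other 16 totalling 915, which fits since 16 × 46 ≤ 915 ≤ 16 × 292.

46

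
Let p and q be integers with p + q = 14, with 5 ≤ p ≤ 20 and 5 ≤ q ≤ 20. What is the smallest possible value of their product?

45

pq = p(14 − p) is concave in p, so over [5, 9] it is minimized at an endpoint.
At the endpoint p = 5, q = 14 − 5 = 9, so pq = 5 × 9 = 45.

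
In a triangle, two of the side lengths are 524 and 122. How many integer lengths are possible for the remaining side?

The triangle inequality gives |524 − 122| < c < 524 + 122, i.e. 402 < c < 646.
So c can be any integer from 403 to 645: 243 values.

243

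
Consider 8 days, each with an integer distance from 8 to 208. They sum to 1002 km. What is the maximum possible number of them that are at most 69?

Each value at 69 or below falls at least 208 − 69 = 139 short of the ceiling 208.
The ceiling total is 8 × 208 = 1664, and we need 1002, so at most ⌊(1664 − 1002)/139⌋ = 4 can be that low.
k = 4 is achieved by 4 values at 69 and 4 at 208, total 1108; lower one of the 208's by 106 (still > 69) to reach 1002.

4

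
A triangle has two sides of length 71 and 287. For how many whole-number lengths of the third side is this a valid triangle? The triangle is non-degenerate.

141

The triangle inequality gives |71 − 287| < c < 71 + 287, i.e. 216 < c < 358.
So c can be any integer from 217 to 357: 141 values.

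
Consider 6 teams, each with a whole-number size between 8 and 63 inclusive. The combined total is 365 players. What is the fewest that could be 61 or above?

If only k of them are at least 61, the other 6 − k are at most 60, so the total is at most k·63 + (6 − k)·60.
This must reach 365, so k·63 + (6 − k)·60 ≥ 365, giving k ≥ 2.
Exactly 2 works: 2 values at 63 and 4 at 60 total 366; lower one of the high values by 1 (still ≥ 61) to hit 365.

2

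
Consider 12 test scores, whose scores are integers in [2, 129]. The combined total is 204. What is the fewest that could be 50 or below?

9

Let j be the number exceeding 50. Then the total is ≥ 51·j + 2·(12 − j) = 24 + 49j.
So 49j ≤ 180 and j ≤ 3; hence at least 12 − 3 = 9 are ≤ 50.
Exactly 9 works: 9 values at 2 and 3 at 51 total 171; raise one of the low values by 33 (still ≤ 50) to hit 204.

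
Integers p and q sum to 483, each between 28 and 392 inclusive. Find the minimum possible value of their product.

pq = p(483 − p) is concave in p, so over [91, 392] it is minimized at an endpoint.
The extreme feasible split is p = 91, q = 392, giving pq = 35672.

35672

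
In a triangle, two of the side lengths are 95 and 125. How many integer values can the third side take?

The triangle inequality gives |95 − 125| < c < 95 + 125, i.e. 30 < c < 220.
So c can be any integer from 31 to 219: 189 values.

189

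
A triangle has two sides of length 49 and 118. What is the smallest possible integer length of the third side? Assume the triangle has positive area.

70

The third side must exceed |49 − 118| = 69.
The smallest integer above 69 is 70.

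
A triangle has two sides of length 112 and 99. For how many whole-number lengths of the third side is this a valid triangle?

The triangle inequality gives |112 − 99| < c < 112 + 99, i.e. 13 < c < 211.
So c can be any integer from 14 to 210: 197 values.

197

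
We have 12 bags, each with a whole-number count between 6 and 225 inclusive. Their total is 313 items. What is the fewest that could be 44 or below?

Each value above 44 is at least 45, contributing at least 45 − 6 = 39 above the floor 6.
The sum exceeds the floor total 72 by 241, so at most ⌊241/39⌋ = 6 exceed 44, and at least 6 are ≤ 44.
Exactly 6 works: 6 values at 6 and 6 at 45 total 306; raise one of the low values by 7 (still ≤ 44) to hit 313.

6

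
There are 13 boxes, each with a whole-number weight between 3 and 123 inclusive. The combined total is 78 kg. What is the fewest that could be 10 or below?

Each value above 10 is at least 11, contributing at least 11 − 3 = 8 above the floor 3.
The sum exceeds the floor total 39 by 39, so at most ⌊39/8⌋ = 4 exceed 10, and at least 9 are ≤ 10.
Exactly 9 works: 9 values at 3 and 4 at 11 total 71; raise one of the low values by 7 (still ≤ 10) to hit 78.

9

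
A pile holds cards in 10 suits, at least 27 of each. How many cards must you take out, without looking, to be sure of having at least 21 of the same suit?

201

You could draw 20 of every suit without reaching 21 of any — 200 in all.
One more forces 21 of some suit, so 200 + 1 = 201.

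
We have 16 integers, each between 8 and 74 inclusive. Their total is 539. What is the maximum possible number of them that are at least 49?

Suppose k of them are at least 49. Those contribute at least 49 each and the other 16 − k at least 8 each.
So the total is at least 49k + 8(16 − k) = 128 + 41k. This must be ≤ 539, giving k ≤ 10.
k = 10 is achieved by 10 values at 49 and 6 at 8, total 538; add 1 to one value (staying below 49) to reach 539.

10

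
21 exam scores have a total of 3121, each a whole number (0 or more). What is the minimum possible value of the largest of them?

If every one of the 21 were at most 148, the total would be at most 21 × 148 = 3108 < 3121.
Taking 8 copies of 148 and 13 copies of 149 gives exactly 3121, so 149 is attained.

149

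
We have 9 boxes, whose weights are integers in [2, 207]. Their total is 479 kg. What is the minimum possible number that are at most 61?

Each value above 61 is at least 62, contributing at least 62 − 2 = 60 above the floor 2.
The sum exceeds the floor total 18 by 461, so at most ⌊461/60⌋ = 7 exceed 61, and at least 2 are ≤ 61.
Exactly 2 works: 2 values at 2 and 7 at 62 total 438; raise one of the low values by 41 (still ≤ 61) to hit 479.

2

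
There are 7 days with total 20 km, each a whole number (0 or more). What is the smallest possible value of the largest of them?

3

Some value must be at least ⌈20/7⌉ = 3, since 7 × 2 = 14 < 20.
Taking 1 copy of 2 and 6 copies of 3 gives exactly 20, so 3 is attained.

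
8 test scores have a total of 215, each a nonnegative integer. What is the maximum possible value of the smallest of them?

The 8 values sum to 215, so their minimum is at most ⌊215/8⌋ = 26.
Achievable: 1 of them at 26 and 7 at 27 total 215.

26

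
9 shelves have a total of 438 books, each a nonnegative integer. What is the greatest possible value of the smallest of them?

48

If every one of the 9 were at least 49, the total would be at least 9 × 49 = 441 > 438.
Taking 3 copies of 48 and 6 copies of 49 gives exactly 438, so 48 is attained.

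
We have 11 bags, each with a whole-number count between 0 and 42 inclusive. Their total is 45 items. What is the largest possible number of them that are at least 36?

1

If k of the values are ≥ 36, the total is ≥ 36k + 0(11 − k).
Setting 36k + 0(11 − k) ≤ 45 gives 36k ≤ 45, so k ≤ 1.
k = 1 is achieved by 1 value at 36 and 10 at 0, total 36; add 9 to one value (staying below 36) to reach 45.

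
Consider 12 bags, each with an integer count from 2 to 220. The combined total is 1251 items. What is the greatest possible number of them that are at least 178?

6

If k of the values are ≥ 178, the total is ≥ 178k + 2(12 − k).
Setting 178k + 2(12 − k) ≤ 1251 gives 176k ≤ 1227, so k ≤ 6.
k = 6 is achieved by 6 values at 178 and 6 at 2, total 1080; add 171 to one value (staying below 178) to reach 1251.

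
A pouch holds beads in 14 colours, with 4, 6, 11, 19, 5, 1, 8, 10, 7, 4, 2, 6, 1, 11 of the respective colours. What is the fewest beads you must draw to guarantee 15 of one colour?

91

In the worst case you take as many as possible of each colour without reaching 15: 4 + 6 + 11 + 14 + 5 + 1 + 8 + 10 + 7 + 4 + 2 + 6 + 1 + 11 = 90.
The next one must give 15 of some colour, so 90 + 1 = 91.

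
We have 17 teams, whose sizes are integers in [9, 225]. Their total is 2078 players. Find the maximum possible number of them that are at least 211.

9

Suppose k of them are at least 211. Those contribute at least 211 each and the other 17 − k at least 9 each.
So the total is at least 211k + 9(17 − k) = 153 + 202k. This must be ≤ 2078, giving k ≤ 9.
k = 9 is achieved by 9 values at 211 and 8 at 9, total 1971; add 107 to one value (staying below 211) to reach 2078.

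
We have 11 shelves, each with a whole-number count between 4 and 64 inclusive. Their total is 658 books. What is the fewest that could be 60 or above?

If only k of them are at least 60, the other 11 − k are at most 59, so the total is at most k·64 + (11 − k)·59.
This must reach 658, so k·64 + (11 − k)·59 ≥ 658, giving k ≥ 2.
Exactly 2 works: 2 values at 64 and 9 at 59 total 659; lower one of the high values by 1 (still ≥ 60) to hit 658.

2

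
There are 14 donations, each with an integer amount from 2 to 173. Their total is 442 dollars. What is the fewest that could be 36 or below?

3

If only k of them are at most 36, the other 14 − k are at least 37, so the total is at least (14 − k)·37 + k·2.
This is ≤ 442, so (14 − k)·37 + 2k ≤ 442, which gives k ≥ 3.
Exactly 3 works: 3 values at 2 and 11 at 37 total 413; raise one of the low values by 29 (still ≤ 36) to hit 442.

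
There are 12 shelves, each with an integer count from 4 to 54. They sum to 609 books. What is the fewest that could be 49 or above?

6

Each value short of 49 is at most 48, costing at least 54 − 48 = 6 against the maximum total of 648.
We can afford to lose at most 648 − 609 = 39, so at most ⌊39/6⌋ = 6 fall short, and at least 6 are ≥ 49.
Exactly 6 works: 6 values at 54 and 6 at 48 total 612; lower one of the high values by 3 (still ≥ 49) to hit 609.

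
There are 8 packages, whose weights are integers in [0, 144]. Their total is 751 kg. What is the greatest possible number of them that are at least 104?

If k of the values are ≥ 104, the total is ≥ 104k + 0(8 − k).
Setting 104k + 0(8 − k) ≤ 751 gives 104k ≤ 751, so k ≤ 7.
k = 7 is achieved by 7 values at 104 and 1 at 0, total 728; add 23 to one value (staying below 104) to reach 751.

7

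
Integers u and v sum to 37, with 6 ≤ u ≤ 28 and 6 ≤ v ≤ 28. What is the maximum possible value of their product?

For a fixed sum, the product uv is largest when u and v are as close as possible.
Taking u = 18 and v = 19 (both in [6, 28]) gives uv = 342.

342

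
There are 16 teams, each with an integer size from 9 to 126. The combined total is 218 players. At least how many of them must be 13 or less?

2

Let j be the number exceeding 13. Then the total is ≥ 14·j + 9·(16 − j) = 144 + 5j.
So 5j ≤ 74 and j ≤ 14; hence at least 16 − 14 = 2 are ≤ 13.
Exactly 2 works: 2 values at 9 and 14 at 14 total 214; raise one of the low values by 4 (still ≤ 13) to hit 218.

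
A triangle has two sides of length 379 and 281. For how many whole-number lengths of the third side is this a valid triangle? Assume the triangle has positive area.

The triangle inequality gives |379 − 281| < c < 379 + 281, i.e. 98 < c < 660.
So c can be any integer from 99 to 659: 561 values.

561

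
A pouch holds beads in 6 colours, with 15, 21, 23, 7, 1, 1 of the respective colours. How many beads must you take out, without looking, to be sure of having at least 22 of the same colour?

In the worst case you take as many as possible of each colour without reaching 22: 15 + 21 + 21 + 7 + 1 + 1 = 66.
The next one must give 22 of some colour, so 66 + 1 = 67.

67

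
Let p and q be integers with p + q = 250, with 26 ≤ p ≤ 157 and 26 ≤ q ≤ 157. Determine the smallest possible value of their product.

Since p + q is fixed, pushing one of them to its bound minimizes the product.
At the endpoint p = 93, q = 250 − 93 = 157, so pq = 93 × 157 = 14601.

14601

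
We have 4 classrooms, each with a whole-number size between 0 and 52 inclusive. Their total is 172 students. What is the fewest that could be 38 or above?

2

If only k of them are at least 38, the other 4 − k are at most 37, so the total is at most k·52 + (4 − k)·37.
This must reach 172, so k·52 + (4 − k)·37 ≥ 172, giving k ≥ 2.
Exactly 2 works: 2 values at 52 and 2 at 37 total 178; lower one of the high values by 6 (still ≥ 38) to hit 172.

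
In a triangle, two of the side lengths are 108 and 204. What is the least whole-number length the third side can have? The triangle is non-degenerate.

The third side must exceed |108 − 204| = 96.
The smallest integer above 96 is 97.

97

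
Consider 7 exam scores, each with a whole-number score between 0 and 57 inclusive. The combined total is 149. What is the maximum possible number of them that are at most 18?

Suppose k of them are at most 18. Those contribute at most 18 each and the rest at most 57 each.
So the total is at most 18k + 57(7 − k) = 399 − 39k. This must still be ≥ 149, so k ≤ 6.
k = 6 is achieved by 6 values at 18 and 1 at 57, total 165; lower one of the 57's by 16 (still > 18) to reach 149.

6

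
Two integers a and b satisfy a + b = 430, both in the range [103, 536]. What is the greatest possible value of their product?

46225

For a fixed sum, the product ab is largest when a and b are as close as possible.
Taking a = 215 and b = 215 (both in [103, 536]) gives ab = 46225.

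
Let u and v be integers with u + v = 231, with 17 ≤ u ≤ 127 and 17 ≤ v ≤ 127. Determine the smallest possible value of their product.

13208

Since u + v is fixed, pushing one of them to its bound minimizes the product.
At the endpoint u = 104, v = 231 − 104 = 127, so uv = 104 × 127 = 13208.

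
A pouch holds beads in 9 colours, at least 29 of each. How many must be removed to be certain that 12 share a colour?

In the worst case you draw 11 of each of the 9 colours: 9 × 11 = 99.
One more forces 12 of some colour, so 99 + 1 = 100.

100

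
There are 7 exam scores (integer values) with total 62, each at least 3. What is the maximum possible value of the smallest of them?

8

The 7 values sum to 62, so their minimum is at most ⌊62/7⌋ = 8.
Taking 1 copy of 8 and 6 copies of 9 gives exactly 62, so 8 is attained.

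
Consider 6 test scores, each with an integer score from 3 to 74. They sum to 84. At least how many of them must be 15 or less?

1

Each value above 15 is at least 16, contributing at least 16 − 3 = 13 above the floor 3.
The sum exceeds the floor total 18 by 66, so at most ⌊66/13⌋ = 5 exceed 15, and at least 1 are ≤ 15.
Exactly 1 works: 1 value at 3 and 5 at 16 total 83; raise one of the low values by 1 (still ≤ 15) to hit 84.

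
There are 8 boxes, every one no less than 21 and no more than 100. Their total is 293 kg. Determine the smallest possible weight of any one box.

21

Minimizing one value means maximizing the remaining 7.
The other 7 can take up 7 × 100 = 700 ≥ 293 − 21, so one box can sit at its floor of 21.
Achievable: one at 21 and the other 7 totalling 272, which fits since 7 × 21 ≤ 272 ≤ 7 × 100.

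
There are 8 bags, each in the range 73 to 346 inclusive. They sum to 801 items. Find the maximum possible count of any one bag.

To make one bag as large as possible, make the other 7 as small as possible.
The other 7 contribute at least 7 × 73 = 511, leaving at most 801 − 511 = 290.
Since 290 ≤ 346, this is achievable: one at 290 and 7 at 73.

290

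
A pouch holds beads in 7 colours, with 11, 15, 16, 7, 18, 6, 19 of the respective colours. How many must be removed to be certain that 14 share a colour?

In the worst case you take as many as possible of each colour without reaching 14: 11 + 13 + 13 + 7 + 13 + 6 + 13 = 76.
The next one must give 14 of some colour, so 76 + 1 = 77.

77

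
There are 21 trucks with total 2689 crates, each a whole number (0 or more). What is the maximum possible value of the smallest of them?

128

The 21 values sum to 2689, so their minimum is at most ⌊2689/21⌋ = 128.
Achievable: 20 of them at 128 and 1 at 129 total 2689.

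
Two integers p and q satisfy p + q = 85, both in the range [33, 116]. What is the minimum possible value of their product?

pq = p(85 − p) is concave in p, so over [33, 52] it is minimized at an endpoint.
At the endpoint p = 33, q = 85 − 33 = 52, so pq = 33 × 52 = 1716.

1716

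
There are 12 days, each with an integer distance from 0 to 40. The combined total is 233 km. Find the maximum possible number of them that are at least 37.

6

If k of the values are ≥ 37, the total is ≥ 37k + 0(12 − k).
Setting 37k + 0(12 − k) ≤ 233 gives 37k ≤ 233, so k ≤ 6.
k = 6 is achieved by 6 values at 37 and 6 at 0, total 222; add 11 to one value (staying below 37) to reach 233.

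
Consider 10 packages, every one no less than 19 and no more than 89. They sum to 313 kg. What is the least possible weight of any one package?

To make one package as small as possible, make the other 9 as large as possible.
The other 9 can take up 9 × 89 = 801 ≥ 313 − 19, so one package can sit at its floor of 19.
Achievable: one at 19 and the other 9 totalling 294, which fits since 9 × 19 ≤ 294 ≤ 9 × 89.

19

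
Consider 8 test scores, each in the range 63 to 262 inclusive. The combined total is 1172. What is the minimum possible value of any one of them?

Minimizing one value means maximizing the remaining 7.
The other 7 can take up 7 × 262 = 1834 ≥ 1172 − 63, so one score can sit at its floor of 63.
Achievable: one at 63 and the other 7 totalling 1109, which fits since 7 × 63 ≤ 1109 ≤ 7 × 262.

63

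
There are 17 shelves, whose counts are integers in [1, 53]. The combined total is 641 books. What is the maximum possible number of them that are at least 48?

Suppose k of them are at least 48. Those contribute at least 48 each and the other 17 − k at least 1 each.
So the total is at least 48k + 1(17 − k) = 17 + 47k. This must be ≤ 641, giving k ≤ 13.
k = 13 is achieved by 13 values at 48 and 4 at 1, total 628; add 13 to one value (staying below 48) to reach 641.

13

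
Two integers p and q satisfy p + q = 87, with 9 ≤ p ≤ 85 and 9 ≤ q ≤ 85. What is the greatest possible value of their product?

1892

For a fixed sum, the product pq is largest when p and q are as close as possible.
Taking p = 43 and q = 44 (both in [9, 85]) gives pq = 1892.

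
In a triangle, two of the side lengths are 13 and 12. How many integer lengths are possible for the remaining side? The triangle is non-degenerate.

The triangle inequality gives |13 − 12| < c < 13 + 12, i.e. 1 < c < 25.
So c can be any integer from 2 to 24: 23 values.

23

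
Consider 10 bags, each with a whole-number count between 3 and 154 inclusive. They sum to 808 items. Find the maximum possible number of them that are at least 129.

Suppose k of them are at least 129. Those contribute at least 129 each and the other 10 − k at least 3 each.
So the total is at least 129k + 3(10 − k) = 30 + 126k. This must be ≤ 808, giving k ≤ 6.
k = 6 is achieved by 6 values at 129 and 4 at 3, total 786; add 22 to one value (staying below 129) to reach 808.

6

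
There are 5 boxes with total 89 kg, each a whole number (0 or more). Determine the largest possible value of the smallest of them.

17

If every one of the 5 were at least 18, the total would be at least 5 × 18 = 90 > 89.
Equality holds with 1 value of 17 and 4 values of 18.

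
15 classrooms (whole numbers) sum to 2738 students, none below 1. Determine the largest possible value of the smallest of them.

The average is 2738/15 < 183, so some value is ≤ 182.
Achievable: 7 of them at 182 and 8 at 183 total 2738.

182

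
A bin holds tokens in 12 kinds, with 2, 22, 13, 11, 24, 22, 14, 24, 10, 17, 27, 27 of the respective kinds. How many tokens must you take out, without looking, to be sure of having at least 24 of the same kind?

204

In the worst case you take as many as possible of each kind without reaching 24: 2 + 22 + 13 + 11 + 23 + 22 + 14 + 23 + 10 + 17 + 23 + 23 = 203.
The next one must give 24 of some kind, so 203 + 1 = 204.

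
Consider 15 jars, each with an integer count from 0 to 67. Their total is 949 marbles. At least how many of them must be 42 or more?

Suppose at most 15 − j of them reach 42; then j values are ≤ 41 and the rest ≤ 67.
The total is then ≤ 41·j + 67·(15 − j) = 1005 − 26j. For this to be ≥ 949 we need j ≤ 2, so at least 15 − 2 = 13 must reach 42.
Exactly 13 works: 13 values at 67 and 2 at 41 total 953; lower one of the high values by 4 (still ≥ 42) to hit 949.

13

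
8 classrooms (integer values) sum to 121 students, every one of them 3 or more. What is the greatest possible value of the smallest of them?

15

The 8 values sum to 121, so their minimum is at most ⌊121/8⌋ = 15.
Achievable: 7 of them at 15 and 1 at 16 total 121.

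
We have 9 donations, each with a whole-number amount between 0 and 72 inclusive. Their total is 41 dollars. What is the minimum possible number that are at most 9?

Let j be the number exceeding 9. Then the total is ≥ 10·j + 0·(9 − j) = 0 + 10j.
So 10j ≤ 41 and j ≤ 4; hence at least 9 − 4 = 5 are ≤ 9.
Exactly 5 works: 5 values at 0 and 4 at 10 total 40; raise one of the low values by 1 (still ≤ 9) to hit 41.

5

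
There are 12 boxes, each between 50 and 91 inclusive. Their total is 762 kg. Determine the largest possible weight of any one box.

To make one box as large as possible, make the other 11 as small as possible.
The other 11 contribute at least 11 × 50 = 550, leaving at most 762 − 550 = 212.
But each box is capped at 91, so the maximum is 91.
Achievable: one at 91 and the other 11 totalling 671, which fits since 11 × 50 ≤ 671 ≤ 11 × 91.

91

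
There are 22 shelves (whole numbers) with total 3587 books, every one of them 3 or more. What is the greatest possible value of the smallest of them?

163

The 22 values sum to 3587, so their minimum is at most ⌊3587/22⌋ = 163.
Taking 21 copies of 163 and 1 copy of 164 gives exactly 3587, so 163 is attained.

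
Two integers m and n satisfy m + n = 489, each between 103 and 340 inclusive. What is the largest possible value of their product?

For a fixed sum, the product mn is largest when m and n are as close as possible.
Taking m = 244 and n = 245 (both in [103, 340]) gives mn = 59780.

59780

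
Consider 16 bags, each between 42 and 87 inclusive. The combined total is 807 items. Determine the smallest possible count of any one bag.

42

To make one bag as small as possible, make the other 15 as large as possible.
The other 15 can take up 15 × 87 = 1305 ≥ 807 − 42, so one bag can sit at its floor of 42.
Achievable: one at 42 and the other 15 totalling 765, which fits since 15 × 42 ≤ 765 ≤ 15 × 87.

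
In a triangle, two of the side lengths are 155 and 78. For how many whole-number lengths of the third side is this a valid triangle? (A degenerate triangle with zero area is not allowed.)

155

The triangle inequality gives |155 − 78| < c < 155 + 78, i.e. 77 < c < 233.
So c can be any integer from 78 to 232: 155 values.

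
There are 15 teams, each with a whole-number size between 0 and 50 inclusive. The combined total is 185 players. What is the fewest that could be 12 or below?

1

If only k of them are at most 12, the other 15 − k are at least 13, so the total is at least (15 − k)·13 + k·0.
This is ≤ 185, so (15 − k)·13 + 0k ≤ 185, which gives k ≥ 1.
Exactly 1 works: 1 value at 0 and 14 at 13 total 182; raise one of the low values by 3 (still ≤ 12) to hit 185.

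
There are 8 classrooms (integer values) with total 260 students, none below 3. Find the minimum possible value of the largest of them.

The 8 values sum to 260, so their maximum is at least ⌈260/8⌉ = 33.
Achievable: 4 of them at 33 and 4 at 32 total 260.

33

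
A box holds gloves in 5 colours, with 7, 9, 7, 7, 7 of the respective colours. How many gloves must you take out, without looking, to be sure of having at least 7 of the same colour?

31

In the worst case you take as many as possible of each colour without reaching 7: 6 + 6 + 6 + 6 + 6 = 30.
The next one must give 7 of some colour, so 30 + 1 = 31.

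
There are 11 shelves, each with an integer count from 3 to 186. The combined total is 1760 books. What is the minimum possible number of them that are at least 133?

6

Each value short of 133 is at most 132, costing at least 186 − 132 = 54 against the maximum total of 2046.
We can afford to lose at most 2046 − 1760 = 286, so at most ⌊286/54⌋ = 5 fall short, and at least 6 are ≥ 133.
Exactly 6 works: 6 values at 186 and 5 at 132 total 1776; lower one of the high values by 16 (still ≥ 133) to hit 1760.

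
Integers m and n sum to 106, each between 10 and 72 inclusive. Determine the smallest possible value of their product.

mn = m(106 − m) is concave in m, so over [34, 72] it is minimized at an endpoint.
The extreme feasible split is m = 34, n = 72, giving mn = 2448.

2448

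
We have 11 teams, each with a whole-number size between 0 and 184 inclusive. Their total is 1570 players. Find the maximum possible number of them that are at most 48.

3

Suppose k of them are at most 48. Those contribute at most 48 each and the rest at most 184 each.
So the total is at most 48k + 184(11 − k) = 2024 − 136k. This must still be ≥ 1570, so k ≤ 3.
k = 3 is achieved by 3 values at 48 and 8 at 184, total 1616; lower one of the 184's by 46 (still > 48) to reach 1570.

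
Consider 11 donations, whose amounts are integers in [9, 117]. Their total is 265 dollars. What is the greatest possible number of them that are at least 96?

1

With k values at 96 or above and the rest at least 9, the sum is at least 99 + 87k.
Since the sum is 265, we need 87k ≤ 166, i.e. k ≤ 1.
k = 1 is achieved by 1 value at 96 and 10 at 9, total 186; add 79 to one value (staying below 96) to reach 265.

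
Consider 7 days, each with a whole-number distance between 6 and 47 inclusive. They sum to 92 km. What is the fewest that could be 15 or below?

2

Let j be the number exceeding 15. Then the total is ≥ 16·j + 6·(7 − j) = 42 + 10j.
So 10j ≤ 50 and j ≤ 5; hence at least 7 − 5 = 2 are ≤ 15.
Exactly 2 works: 2 values at 6 and 5 at 16 total 92.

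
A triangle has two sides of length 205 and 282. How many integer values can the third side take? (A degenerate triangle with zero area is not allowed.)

The triangle inequality gives |205 − 282| < c < 205 + 282, i.e. 77 < c < 487.
So c can be any integer from 78 to 486: 409 values.

409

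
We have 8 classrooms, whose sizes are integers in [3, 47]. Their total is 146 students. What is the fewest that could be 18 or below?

1

Each value above 18 is at least 19, contributing at least 19 − 3 = 16 above the floor 3.
The sum exceeds the floor total 24 by 122, so at most ⌊122/16⌋ = 7 exceed 18, and at least 1 are ≤ 18.
Exactly 1 works: 1 value at 3 and 7 at 19 total 136; raise one of the low values by 10 (still ≤ 18) to hit 146.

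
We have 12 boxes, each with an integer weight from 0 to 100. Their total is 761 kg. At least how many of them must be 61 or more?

2

Suppose at most 12 − j of them reach 61; then j values are ≤ 60 and the rest ≤ 100.
The total is then ≤ 60·j + 100·(12 − j) = 1200 − 40j. For this to be ≥ 761 we need j ≤ 10, so at least 12 − 10 = 2 must reach 61.
Exactly 2 works: 2 values at 100 and 10 at 60 total 800; lower one of the high values by 39 (still ≥ 61) to hit 761.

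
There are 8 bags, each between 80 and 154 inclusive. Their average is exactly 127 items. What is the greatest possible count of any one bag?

154

Maximizing one value means minimizing the remaining 7.
The total is 8 × 127 = 1016.
The other 7 contribute at least 7 × 80 = 560, leaving at most 1016 − 560 = 456.
But each bag is capped at 154, so the maximum is 154.
Achievable: one at 154 and the other 7 totalling 862, which fits since 7 × 80 ≤ 862 ≤ 7 × 154.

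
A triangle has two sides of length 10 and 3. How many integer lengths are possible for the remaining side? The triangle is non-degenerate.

The triangle inequality gives |10 − 3| < c < 10 + 3, i.e. 7 < c < 13.
So c can be any integer from 8 to 12: 5 values.

5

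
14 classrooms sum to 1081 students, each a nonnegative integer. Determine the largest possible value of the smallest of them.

The average is 1081/14 < 78, so some value is ≤ 77.
Equality holds with 11 values of 77 and 3 values of 78.

77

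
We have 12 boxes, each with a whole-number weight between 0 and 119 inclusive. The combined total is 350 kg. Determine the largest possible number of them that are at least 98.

With k values at 98 or above and the rest at least 0, the sum is at least 0 + 98k.
Since the sum is 350, we need 98k ≤ 350, i.e. k ≤ 3.
k = 3 is achieved by 3 values at 98 and 9 at 0, total 294; add 56 to one value (staying below 98) to reach 350.

3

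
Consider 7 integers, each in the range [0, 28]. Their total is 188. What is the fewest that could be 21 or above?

6

If only k of them are at least 21, the other 7 − k are at most 20, so the total is at most k·28 + (7 − k)·20.
This must reach 188, so k·28 + (7 − k)·20 ≥ 188, giving k ≥ 6.
Exactly 6 works: 6 values at 28 and 1 at 20 total 188.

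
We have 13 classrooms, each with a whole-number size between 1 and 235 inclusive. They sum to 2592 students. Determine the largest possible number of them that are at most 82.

3

Suppose k of them are at most 82. Those contribute at most 82 each and the rest at most 235 each.
So the total is at most 82k + 235(13 − k) = 3055 − 153k. This must still be ≥ 2592, so k ≤ 3.
k = 3 is achieved by 3 values at 82 and 10 at 235, total 2596; lower one of the 235's by 4 (still > 82) to reach 2592.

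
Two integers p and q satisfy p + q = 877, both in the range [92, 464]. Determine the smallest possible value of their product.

Since p + q is fixed, pushing one of them to its bound minimizes the product.
The extreme feasible split is p = 413, q = 464, giving pq = 191632.

191632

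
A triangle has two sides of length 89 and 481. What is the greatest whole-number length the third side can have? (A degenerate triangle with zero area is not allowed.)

The third side must be less than 89 + 481 = 570.
The largest integer below 570 is 569.

569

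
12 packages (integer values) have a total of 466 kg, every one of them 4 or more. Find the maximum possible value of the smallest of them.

38

The average is 466/12 < 39, so some value is ≤ 38.
Achievable: 2 of them at 38 and 10 at 39 total 466.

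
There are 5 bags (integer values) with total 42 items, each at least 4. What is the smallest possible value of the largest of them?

9

The 5 values sum to 42, so their maximum is at least ⌈42/5⌉ = 9.
Achievable: 2 of them at 9 and 3 at 8 total 42.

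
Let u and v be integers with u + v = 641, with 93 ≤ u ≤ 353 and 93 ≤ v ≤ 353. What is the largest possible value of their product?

102720

With u + v fixed, uv peaks when the two are closest together.
Taking u = 320 and v = 321 (both in [93, 353]) gives uv = 102720.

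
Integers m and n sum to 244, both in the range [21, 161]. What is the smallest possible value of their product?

13363

For a fixed sum, mn is smallest when m and n are as far apart as possible.
The extreme feasible split is m = 83, n = 161, giving mn = 13363.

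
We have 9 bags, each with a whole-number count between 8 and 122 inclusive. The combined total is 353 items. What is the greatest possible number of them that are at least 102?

2

With k values at 102 or above and the rest at least 8, the sum is at least 72 + 94k.
Since the sum is 353, we need 94k ≤ 281, i.e. k ≤ 2.
k = 2 is achieved by 2 values at 102 and 7 at 8, total 260; add 93 to one value (staying below 102) to reach 353.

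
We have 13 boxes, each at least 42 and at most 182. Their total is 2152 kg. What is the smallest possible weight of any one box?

To make one box as small as possible, make the other 12 as large as possible.
The other 12 can take up 12 × 182 = 2184 ≥ 2152 − 42, so one box can sit at its floor of 42.
Achievable: one at 42 and the other 12 totalling 2110, which fits since 12 × 42 ≤ 2110 ≤ 12 × 182.

42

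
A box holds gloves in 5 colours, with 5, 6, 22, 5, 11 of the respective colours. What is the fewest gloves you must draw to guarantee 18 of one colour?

45

In the worst case you take as many as possible of each colour without reaching 18: 5 + 6 + 17 + 5 + 11 = 44.
The next one must give 18 of some colour, so 44 + 1 = 45.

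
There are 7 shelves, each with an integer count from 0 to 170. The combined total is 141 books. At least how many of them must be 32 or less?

3

If only k of them are at most 32, the other 7 − k are at least 33, so the total is at least (7 − k)·33 + k·0.
This is ≤ 141, so (7 − k)·33 + 0k ≤ 141, which gives k ≥ 3.
Exactly 3 works: 3 values at 0 and 4 at 33 total 132; raise one of the low values by 9 (still ≤ 32) to hit 141.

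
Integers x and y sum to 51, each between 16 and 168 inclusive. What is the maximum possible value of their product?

xy = x(51 − x) is maximized when x is as near 51/2 as the bounds allow.
Taking x = 25 and y = 26 (both in [16, 168]) gives xy = 650.

650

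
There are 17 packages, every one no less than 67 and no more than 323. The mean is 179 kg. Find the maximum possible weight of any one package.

To make one package as large as possible, make the other 16 as small as possible.
The total is 17 × 179 = 3043.
The other 16 contribute at least 16 × 67 = 1072, leaving at most 3043 − 1072 = 1971.
But each package is capped at 323, so the maximum is 323.
Achievable: one at 323 and the other 16 totalling 2720, which fits since 16 × 67 ≤ 2720 ≤ 16 × 323.

323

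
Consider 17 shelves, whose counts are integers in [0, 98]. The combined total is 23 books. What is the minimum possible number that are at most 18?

16

Each value above 18 is at least 19, contributing at least 19 − 0 = 19 above the floor 0.
The sum exceeds the floor total 0 by 23, so at most ⌊23/19⌋ = 1 exceed 18, and at least 16 are ≤ 18.
Exactly 16 works: 16 values at 0 and 1 at 19 total 19; raise one of the low values by 4 (still ≤ 18) to hit 23.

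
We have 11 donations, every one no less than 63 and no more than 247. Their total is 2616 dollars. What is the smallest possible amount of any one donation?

To make one donation as small as possible, make the other 10 as large as possible.
The other 10 contribute at most 10 × 247 = 2470, leaving at least 2616 − 2470 = 146.
Since 146 ≥ 63, this is achievable: one at 146 and 10 at 247.

146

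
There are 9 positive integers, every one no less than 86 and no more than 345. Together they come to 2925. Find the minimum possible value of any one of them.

To make one integer as small as possible, make the other 8 as large as possible.
The other 8 contribute at most 8 × 345 = 2760, leaving at least 2925 − 2760 = 165.
Since 165 ≥ 86, this is achievable: one at 165 and 8 at 345.

165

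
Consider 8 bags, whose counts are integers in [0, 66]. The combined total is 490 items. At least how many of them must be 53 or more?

Suppose at most 8 − j of them reach 53; then j values are ≤ 52 and the rest ≤ 66.
The total is then ≤ 52·j + 66·(8 − j) = 528 − 14j. For this to be ≥ 490 we need j ≤ 2, so at least 8 − 2 = 6 must reach 53.
Exactly 6 works: 6 values at 66 and 2 at 52 total 500; lower one of the high values by 10 (still ≥ 53) to hit 490.

6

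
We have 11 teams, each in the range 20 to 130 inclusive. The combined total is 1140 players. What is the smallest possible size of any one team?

Minimizing one value means maximizing the remaining 10.
The other 10 can take up 10 × 130 = 1300 ≥ 1140 − 20, so one team can sit at its floor of 20.
Achievable: one at 20 and the other 10 totalling 1120, which fits since 10 × 20 ≤ 1120 ≤ 10 × 130.

20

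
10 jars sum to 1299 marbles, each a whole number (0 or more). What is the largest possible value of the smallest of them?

129

If every one of the 10 were at least 130, the total would be at least 10 × 130 = 1300 > 1299.
Taking 1 copy of 129 and 9 copies of 130 gives exactly 1299, so 129 is attained.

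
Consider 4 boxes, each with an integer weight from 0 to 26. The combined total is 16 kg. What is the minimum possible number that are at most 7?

2

If only k of them are at most 7, the other 4 − k are at least 8, so the total is at least (4 − k)·8 + k·0.
This is ≤ 16, so (4 − k)·8 + 0k ≤ 16, which gives k ≥ 2.
Exactly 2 works: 2 values at 0 and 2 at 8 total 16.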